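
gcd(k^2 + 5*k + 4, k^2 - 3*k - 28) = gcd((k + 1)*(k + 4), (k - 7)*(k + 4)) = k + 4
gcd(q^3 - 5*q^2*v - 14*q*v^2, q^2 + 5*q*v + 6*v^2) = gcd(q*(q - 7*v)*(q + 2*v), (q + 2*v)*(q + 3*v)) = q + 2*v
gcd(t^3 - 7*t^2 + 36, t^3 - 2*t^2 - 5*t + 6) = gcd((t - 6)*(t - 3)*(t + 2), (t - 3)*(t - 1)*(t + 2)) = t^2 - t - 6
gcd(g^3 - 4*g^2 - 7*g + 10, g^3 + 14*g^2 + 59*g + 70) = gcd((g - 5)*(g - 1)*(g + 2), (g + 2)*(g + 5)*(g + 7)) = g + 2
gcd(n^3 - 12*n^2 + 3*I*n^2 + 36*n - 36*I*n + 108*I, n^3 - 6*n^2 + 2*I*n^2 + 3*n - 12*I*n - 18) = n^2 + n*(-6 + 3*I) - 18*I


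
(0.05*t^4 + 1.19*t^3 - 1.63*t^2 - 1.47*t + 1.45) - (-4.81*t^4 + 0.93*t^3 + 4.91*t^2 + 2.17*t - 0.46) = 4.86*t^4 + 0.26*t^3 - 6.54*t^2 - 3.64*t + 1.91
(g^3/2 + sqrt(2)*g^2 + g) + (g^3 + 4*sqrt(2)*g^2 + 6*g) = 3*g^3/2 + 5*sqrt(2)*g^2 + 7*g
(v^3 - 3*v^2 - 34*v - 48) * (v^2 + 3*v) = v^5 - 43*v^3 - 150*v^2 - 144*v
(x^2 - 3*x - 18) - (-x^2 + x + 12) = 2*x^2 - 4*x - 30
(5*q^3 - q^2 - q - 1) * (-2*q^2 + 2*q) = -10*q^5 + 12*q^4 - 2*q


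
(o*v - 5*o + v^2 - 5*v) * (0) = 0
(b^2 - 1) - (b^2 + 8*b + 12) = -8*b - 13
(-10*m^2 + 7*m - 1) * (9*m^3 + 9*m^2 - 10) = -90*m^5 - 27*m^4 + 54*m^3 + 91*m^2 - 70*m + 10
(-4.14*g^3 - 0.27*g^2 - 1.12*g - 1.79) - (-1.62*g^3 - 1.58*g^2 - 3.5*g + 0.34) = -2.52*g^3 + 1.31*g^2 + 2.38*g - 2.13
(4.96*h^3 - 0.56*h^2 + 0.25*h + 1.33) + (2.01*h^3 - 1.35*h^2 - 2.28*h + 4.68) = 6.97*h^3 - 1.91*h^2 - 2.03*h + 6.01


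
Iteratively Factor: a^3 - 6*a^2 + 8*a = (a)*(a^2 - 6*a + 8) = a*(a - 4)*(a - 2)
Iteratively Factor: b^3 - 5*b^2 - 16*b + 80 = (b - 5)*(b^2 - 16) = (b - 5)*(b + 4)*(b - 4)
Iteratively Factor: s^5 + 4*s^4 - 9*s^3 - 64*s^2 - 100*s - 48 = (s + 1)*(s^4 + 3*s^3 - 12*s^2 - 52*s - 48) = (s + 1)*(s + 2)*(s^3 + s^2 - 14*s - 24) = (s + 1)*(s + 2)^2*(s^2 - s - 12) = (s - 4)*(s + 1)*(s + 2)^2*(s + 3)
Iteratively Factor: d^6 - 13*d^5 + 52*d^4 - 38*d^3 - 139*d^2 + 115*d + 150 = (d - 3)*(d^5 - 10*d^4 + 22*d^3 + 28*d^2 - 55*d - 50) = (d - 3)*(d + 1)*(d^4 - 11*d^3 + 33*d^2 - 5*d - 50) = (d - 3)*(d - 2)*(d + 1)*(d^3 - 9*d^2 + 15*d + 25) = (d - 5)*(d - 3)*(d - 2)*(d + 1)*(d^2 - 4*d - 5) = (d - 5)^2*(d - 3)*(d - 2)*(d + 1)*(d + 1)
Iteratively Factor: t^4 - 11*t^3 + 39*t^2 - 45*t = (t - 3)*(t^3 - 8*t^2 + 15*t) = t*(t - 3)*(t^2 - 8*t + 15) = t*(t - 5)*(t - 3)*(t - 3)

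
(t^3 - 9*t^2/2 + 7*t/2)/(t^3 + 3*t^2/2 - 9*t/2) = (2*t^2 - 9*t + 7)/(2*t^2 + 3*t - 9)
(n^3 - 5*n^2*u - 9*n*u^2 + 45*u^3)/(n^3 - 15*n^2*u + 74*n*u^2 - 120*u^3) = (n^2 - 9*u^2)/(n^2 - 10*n*u + 24*u^2)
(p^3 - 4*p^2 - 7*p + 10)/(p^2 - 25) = (p^2 + p - 2)/(p + 5)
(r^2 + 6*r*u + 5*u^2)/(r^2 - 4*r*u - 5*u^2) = (r + 5*u)/(r - 5*u)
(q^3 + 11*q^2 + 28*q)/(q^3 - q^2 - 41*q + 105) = q*(q + 4)/(q^2 - 8*q + 15)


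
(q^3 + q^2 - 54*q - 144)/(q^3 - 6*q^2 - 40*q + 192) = (q + 3)/(q - 4)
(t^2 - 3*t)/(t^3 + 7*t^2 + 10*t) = (t - 3)/(t^2 + 7*t + 10)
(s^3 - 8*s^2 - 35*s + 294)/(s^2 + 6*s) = s - 14 + 49/s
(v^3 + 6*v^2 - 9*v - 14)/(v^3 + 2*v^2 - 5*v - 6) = (v + 7)/(v + 3)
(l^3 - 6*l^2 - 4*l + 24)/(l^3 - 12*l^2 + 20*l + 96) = (l - 2)/(l - 8)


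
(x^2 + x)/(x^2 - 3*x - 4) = x/(x - 4)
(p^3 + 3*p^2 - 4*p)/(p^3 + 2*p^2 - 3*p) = (p + 4)/(p + 3)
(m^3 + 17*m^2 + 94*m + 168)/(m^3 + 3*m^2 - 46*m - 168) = (m + 7)/(m - 7)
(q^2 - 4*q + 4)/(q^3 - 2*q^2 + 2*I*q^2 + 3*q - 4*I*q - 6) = (q - 2)/(q^2 + 2*I*q + 3)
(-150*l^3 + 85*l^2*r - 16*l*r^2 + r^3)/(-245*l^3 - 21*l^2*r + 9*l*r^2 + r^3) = (30*l^2 - 11*l*r + r^2)/(49*l^2 + 14*l*r + r^2)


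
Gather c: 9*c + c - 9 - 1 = 10*c - 10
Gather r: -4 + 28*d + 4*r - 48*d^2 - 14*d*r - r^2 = -48*d^2 + 28*d - r^2 + r*(4 - 14*d) - 4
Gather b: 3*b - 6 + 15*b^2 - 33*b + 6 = 15*b^2 - 30*b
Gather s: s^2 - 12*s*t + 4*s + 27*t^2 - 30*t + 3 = s^2 + s*(4 - 12*t) + 27*t^2 - 30*t + 3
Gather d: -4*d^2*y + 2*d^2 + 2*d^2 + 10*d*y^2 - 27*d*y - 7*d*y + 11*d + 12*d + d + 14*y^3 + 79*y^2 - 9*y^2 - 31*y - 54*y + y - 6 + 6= d^2*(4 - 4*y) + d*(10*y^2 - 34*y + 24) + 14*y^3 + 70*y^2 - 84*y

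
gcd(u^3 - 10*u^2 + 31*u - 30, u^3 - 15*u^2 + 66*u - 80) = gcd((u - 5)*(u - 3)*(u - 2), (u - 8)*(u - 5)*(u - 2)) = u^2 - 7*u + 10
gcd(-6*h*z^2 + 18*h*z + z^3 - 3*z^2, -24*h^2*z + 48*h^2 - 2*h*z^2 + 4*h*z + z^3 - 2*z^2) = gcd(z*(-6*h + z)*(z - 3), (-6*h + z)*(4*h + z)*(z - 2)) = -6*h + z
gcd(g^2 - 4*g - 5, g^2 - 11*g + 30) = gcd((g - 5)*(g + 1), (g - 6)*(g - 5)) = g - 5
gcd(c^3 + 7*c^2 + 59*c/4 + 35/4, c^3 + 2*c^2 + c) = c + 1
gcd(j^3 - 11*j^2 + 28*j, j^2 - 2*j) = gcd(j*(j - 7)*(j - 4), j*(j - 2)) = j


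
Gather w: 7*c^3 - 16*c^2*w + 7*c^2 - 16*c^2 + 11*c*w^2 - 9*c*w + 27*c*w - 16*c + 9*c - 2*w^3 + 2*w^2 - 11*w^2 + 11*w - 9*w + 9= 7*c^3 - 9*c^2 - 7*c - 2*w^3 + w^2*(11*c - 9) + w*(-16*c^2 + 18*c + 2) + 9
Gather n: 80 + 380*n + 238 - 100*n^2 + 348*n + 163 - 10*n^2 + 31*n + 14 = -110*n^2 + 759*n + 495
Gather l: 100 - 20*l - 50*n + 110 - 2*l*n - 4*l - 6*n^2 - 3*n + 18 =l*(-2*n - 24) - 6*n^2 - 53*n + 228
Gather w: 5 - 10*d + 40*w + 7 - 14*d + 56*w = -24*d + 96*w + 12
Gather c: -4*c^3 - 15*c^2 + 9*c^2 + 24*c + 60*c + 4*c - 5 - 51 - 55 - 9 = -4*c^3 - 6*c^2 + 88*c - 120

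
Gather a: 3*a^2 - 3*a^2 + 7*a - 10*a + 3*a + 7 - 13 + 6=0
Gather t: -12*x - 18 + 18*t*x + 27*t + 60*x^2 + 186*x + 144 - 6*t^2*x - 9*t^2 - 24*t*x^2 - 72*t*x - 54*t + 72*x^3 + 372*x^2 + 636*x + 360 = t^2*(-6*x - 9) + t*(-24*x^2 - 54*x - 27) + 72*x^3 + 432*x^2 + 810*x + 486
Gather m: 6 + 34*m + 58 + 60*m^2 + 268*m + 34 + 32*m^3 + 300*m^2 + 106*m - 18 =32*m^3 + 360*m^2 + 408*m + 80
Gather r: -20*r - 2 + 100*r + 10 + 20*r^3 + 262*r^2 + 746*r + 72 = 20*r^3 + 262*r^2 + 826*r + 80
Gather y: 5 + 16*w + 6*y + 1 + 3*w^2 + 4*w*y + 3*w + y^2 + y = 3*w^2 + 19*w + y^2 + y*(4*w + 7) + 6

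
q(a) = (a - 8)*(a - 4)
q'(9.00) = 6.00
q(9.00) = 5.00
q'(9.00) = 6.00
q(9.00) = 5.00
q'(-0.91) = -13.82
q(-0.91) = 43.75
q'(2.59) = -6.82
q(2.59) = 7.63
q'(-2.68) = -17.36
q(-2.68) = 71.34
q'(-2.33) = -16.66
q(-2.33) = 65.39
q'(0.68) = -10.64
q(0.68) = 24.30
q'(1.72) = -8.56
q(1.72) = 14.32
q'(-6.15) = -24.30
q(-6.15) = 143.62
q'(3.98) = -4.04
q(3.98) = 0.08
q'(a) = 2*a - 12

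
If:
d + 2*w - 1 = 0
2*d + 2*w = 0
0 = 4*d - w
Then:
No Solution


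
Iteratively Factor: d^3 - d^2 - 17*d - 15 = (d + 3)*(d^2 - 4*d - 5) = (d - 5)*(d + 3)*(d + 1)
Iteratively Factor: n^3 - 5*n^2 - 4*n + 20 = (n + 2)*(n^2 - 7*n + 10) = (n - 5)*(n + 2)*(n - 2)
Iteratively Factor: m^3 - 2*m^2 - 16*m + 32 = (m - 4)*(m^2 + 2*m - 8) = (m - 4)*(m + 4)*(m - 2)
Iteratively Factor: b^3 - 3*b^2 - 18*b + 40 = (b - 5)*(b^2 + 2*b - 8) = (b - 5)*(b + 4)*(b - 2)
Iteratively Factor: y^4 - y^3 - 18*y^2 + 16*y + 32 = (y + 4)*(y^3 - 5*y^2 + 2*y + 8) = (y - 4)*(y + 4)*(y^2 - y - 2) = (y - 4)*(y + 1)*(y + 4)*(y - 2)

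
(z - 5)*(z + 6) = z^2 + z - 30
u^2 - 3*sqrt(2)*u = u*(u - 3*sqrt(2))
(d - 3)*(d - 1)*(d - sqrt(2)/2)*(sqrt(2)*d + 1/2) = sqrt(2)*d^4 - 4*sqrt(2)*d^3 - d^3/2 + 2*d^2 + 11*sqrt(2)*d^2/4 - 3*d/2 + sqrt(2)*d - 3*sqrt(2)/4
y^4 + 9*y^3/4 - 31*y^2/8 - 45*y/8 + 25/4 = (y - 5/4)*(y - 1)*(y + 2)*(y + 5/2)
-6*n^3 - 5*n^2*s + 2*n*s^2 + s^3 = (-2*n + s)*(n + s)*(3*n + s)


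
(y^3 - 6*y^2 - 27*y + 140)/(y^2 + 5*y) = y - 11 + 28/y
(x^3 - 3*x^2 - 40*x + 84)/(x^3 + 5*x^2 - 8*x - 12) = (x - 7)/(x + 1)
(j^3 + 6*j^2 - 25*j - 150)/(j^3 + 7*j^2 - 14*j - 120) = (j - 5)/(j - 4)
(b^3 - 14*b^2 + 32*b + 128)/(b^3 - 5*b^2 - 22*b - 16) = (b - 8)/(b + 1)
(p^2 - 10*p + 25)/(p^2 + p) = (p^2 - 10*p + 25)/(p*(p + 1))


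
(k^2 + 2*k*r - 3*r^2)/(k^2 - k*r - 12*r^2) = (-k + r)/(-k + 4*r)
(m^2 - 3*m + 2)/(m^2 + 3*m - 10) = (m - 1)/(m + 5)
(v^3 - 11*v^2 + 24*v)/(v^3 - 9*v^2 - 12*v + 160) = v*(v - 3)/(v^2 - v - 20)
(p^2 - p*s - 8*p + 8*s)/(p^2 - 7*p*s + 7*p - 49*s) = (p^2 - p*s - 8*p + 8*s)/(p^2 - 7*p*s + 7*p - 49*s)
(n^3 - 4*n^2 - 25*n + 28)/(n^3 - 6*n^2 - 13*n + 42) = (n^2 + 3*n - 4)/(n^2 + n - 6)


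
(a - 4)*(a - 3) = a^2 - 7*a + 12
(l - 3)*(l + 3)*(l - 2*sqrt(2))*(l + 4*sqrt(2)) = l^4 + 2*sqrt(2)*l^3 - 25*l^2 - 18*sqrt(2)*l + 144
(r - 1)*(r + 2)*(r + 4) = r^3 + 5*r^2 + 2*r - 8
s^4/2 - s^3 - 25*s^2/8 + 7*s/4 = s*(s/2 + 1)*(s - 7/2)*(s - 1/2)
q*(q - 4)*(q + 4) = q^3 - 16*q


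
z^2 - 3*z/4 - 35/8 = (z - 5/2)*(z + 7/4)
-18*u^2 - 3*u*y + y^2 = (-6*u + y)*(3*u + y)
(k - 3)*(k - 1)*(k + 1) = k^3 - 3*k^2 - k + 3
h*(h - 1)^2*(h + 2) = h^4 - 3*h^2 + 2*h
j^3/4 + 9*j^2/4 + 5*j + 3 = (j/4 + 1/4)*(j + 2)*(j + 6)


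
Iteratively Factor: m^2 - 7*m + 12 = (m - 3)*(m - 4)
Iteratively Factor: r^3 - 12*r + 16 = (r + 4)*(r^2 - 4*r + 4) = (r - 2)*(r + 4)*(r - 2)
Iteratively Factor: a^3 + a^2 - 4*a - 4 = (a - 2)*(a^2 + 3*a + 2) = (a - 2)*(a + 2)*(a + 1)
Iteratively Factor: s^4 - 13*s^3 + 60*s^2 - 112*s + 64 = (s - 4)*(s^3 - 9*s^2 + 24*s - 16) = (s - 4)^2*(s^2 - 5*s + 4) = (s - 4)^2*(s - 1)*(s - 4)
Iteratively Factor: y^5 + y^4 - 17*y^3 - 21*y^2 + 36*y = (y)*(y^4 + y^3 - 17*y^2 - 21*y + 36) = y*(y + 3)*(y^3 - 2*y^2 - 11*y + 12) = y*(y - 1)*(y + 3)*(y^2 - y - 12) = y*(y - 4)*(y - 1)*(y + 3)*(y + 3)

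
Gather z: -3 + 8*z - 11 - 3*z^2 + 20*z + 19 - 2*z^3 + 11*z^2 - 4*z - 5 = -2*z^3 + 8*z^2 + 24*z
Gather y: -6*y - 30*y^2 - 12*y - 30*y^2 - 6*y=-60*y^2 - 24*y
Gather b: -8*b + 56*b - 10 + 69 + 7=48*b + 66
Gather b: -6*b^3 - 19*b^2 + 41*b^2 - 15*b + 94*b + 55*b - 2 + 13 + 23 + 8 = -6*b^3 + 22*b^2 + 134*b + 42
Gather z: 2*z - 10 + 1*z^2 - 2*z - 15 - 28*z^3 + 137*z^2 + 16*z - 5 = -28*z^3 + 138*z^2 + 16*z - 30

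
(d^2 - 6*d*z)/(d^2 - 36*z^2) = d/(d + 6*z)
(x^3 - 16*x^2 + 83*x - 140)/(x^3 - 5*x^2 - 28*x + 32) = (x^3 - 16*x^2 + 83*x - 140)/(x^3 - 5*x^2 - 28*x + 32)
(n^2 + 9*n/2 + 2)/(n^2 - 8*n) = (n^2 + 9*n/2 + 2)/(n*(n - 8))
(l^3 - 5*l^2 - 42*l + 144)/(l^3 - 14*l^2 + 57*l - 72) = (l + 6)/(l - 3)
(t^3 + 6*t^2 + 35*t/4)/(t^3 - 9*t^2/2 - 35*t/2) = (t + 7/2)/(t - 7)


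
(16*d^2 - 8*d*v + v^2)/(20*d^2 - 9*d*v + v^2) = (-4*d + v)/(-5*d + v)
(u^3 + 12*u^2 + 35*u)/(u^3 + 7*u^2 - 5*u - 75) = u*(u + 7)/(u^2 + 2*u - 15)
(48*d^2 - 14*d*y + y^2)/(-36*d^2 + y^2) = (-8*d + y)/(6*d + y)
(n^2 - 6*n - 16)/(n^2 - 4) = (n - 8)/(n - 2)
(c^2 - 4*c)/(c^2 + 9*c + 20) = c*(c - 4)/(c^2 + 9*c + 20)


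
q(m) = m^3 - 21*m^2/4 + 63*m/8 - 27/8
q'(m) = 3*m^2 - 21*m/2 + 63/8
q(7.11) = 146.64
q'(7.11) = 84.88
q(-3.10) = -108.03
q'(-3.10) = 69.26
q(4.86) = 25.69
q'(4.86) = 27.70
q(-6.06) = -466.44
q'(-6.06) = 181.68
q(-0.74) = -12.48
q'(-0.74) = 17.29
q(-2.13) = -53.63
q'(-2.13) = 43.85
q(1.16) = 0.26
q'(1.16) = -0.27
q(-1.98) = -47.31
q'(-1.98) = 40.43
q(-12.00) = -2581.88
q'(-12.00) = 565.88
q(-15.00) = -4677.75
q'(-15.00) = 840.38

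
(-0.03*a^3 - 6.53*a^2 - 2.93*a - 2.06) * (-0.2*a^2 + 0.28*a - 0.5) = 0.006*a^5 + 1.2976*a^4 - 1.2274*a^3 + 2.8566*a^2 + 0.8882*a + 1.03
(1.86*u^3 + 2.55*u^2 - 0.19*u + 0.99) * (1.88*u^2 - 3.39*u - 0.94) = 3.4968*u^5 - 1.5114*u^4 - 10.7501*u^3 + 0.1083*u^2 - 3.1775*u - 0.9306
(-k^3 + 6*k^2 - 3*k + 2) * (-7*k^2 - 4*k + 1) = 7*k^5 - 38*k^4 - 4*k^3 + 4*k^2 - 11*k + 2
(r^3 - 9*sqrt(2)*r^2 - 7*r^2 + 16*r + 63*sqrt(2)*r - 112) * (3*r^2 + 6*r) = 3*r^5 - 27*sqrt(2)*r^4 - 15*r^4 + 6*r^3 + 135*sqrt(2)*r^3 - 240*r^2 + 378*sqrt(2)*r^2 - 672*r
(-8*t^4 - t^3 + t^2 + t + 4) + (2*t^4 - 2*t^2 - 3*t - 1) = -6*t^4 - t^3 - t^2 - 2*t + 3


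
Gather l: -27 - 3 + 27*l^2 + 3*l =27*l^2 + 3*l - 30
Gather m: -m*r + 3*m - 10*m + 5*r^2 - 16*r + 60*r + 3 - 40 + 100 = m*(-r - 7) + 5*r^2 + 44*r + 63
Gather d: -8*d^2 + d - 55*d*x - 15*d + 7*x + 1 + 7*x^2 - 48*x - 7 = -8*d^2 + d*(-55*x - 14) + 7*x^2 - 41*x - 6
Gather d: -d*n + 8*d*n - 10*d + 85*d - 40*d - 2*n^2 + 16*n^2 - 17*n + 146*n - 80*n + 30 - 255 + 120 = d*(7*n + 35) + 14*n^2 + 49*n - 105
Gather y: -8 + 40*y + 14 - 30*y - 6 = 10*y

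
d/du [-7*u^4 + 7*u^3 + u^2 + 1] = u*(-28*u^2 + 21*u + 2)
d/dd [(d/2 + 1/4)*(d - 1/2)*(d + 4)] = 3*d^2/2 + 4*d - 1/8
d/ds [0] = 0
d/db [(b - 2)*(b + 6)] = 2*b + 4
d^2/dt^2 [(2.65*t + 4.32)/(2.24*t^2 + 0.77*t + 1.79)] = ((2.65*t + 4.32)*(4.48*t + 0.77)*(8.96*t + 1.54) - (35.616*t + 23.4346)*(2.24*t^2 + 0.77*t + 1.79))/(2.24*t^2 + 0.77*t + 1.79)^3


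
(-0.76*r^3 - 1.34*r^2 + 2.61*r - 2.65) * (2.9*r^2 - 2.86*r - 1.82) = -2.204*r^5 - 1.7124*r^4 + 12.7846*r^3 - 12.7108*r^2 + 2.8288*r + 4.823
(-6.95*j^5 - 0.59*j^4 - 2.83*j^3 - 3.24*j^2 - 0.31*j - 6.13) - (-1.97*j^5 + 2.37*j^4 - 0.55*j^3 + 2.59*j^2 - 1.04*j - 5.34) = -4.98*j^5 - 2.96*j^4 - 2.28*j^3 - 5.83*j^2 + 0.73*j - 0.79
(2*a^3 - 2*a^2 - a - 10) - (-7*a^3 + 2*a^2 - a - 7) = 9*a^3 - 4*a^2 - 3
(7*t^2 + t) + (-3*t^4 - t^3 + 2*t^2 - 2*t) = -3*t^4 - t^3 + 9*t^2 - t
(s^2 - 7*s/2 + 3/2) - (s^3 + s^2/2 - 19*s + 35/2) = -s^3 + s^2/2 + 31*s/2 - 16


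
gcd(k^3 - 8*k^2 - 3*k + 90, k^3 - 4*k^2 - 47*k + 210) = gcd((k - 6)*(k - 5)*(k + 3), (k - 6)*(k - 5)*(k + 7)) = k^2 - 11*k + 30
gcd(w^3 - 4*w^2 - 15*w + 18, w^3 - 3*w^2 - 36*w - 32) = 1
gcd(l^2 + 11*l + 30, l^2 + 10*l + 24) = l + 6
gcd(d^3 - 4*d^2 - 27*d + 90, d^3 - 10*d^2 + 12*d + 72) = d - 6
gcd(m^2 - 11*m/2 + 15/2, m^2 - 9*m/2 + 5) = m - 5/2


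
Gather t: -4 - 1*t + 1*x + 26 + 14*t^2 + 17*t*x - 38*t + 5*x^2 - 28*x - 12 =14*t^2 + t*(17*x - 39) + 5*x^2 - 27*x + 10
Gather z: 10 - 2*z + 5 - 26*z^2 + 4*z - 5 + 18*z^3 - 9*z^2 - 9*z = 18*z^3 - 35*z^2 - 7*z + 10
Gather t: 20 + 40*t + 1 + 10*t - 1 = 50*t + 20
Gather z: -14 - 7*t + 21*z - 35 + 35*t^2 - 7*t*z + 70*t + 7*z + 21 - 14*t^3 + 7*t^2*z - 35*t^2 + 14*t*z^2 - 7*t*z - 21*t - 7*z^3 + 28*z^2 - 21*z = -14*t^3 + 42*t - 7*z^3 + z^2*(14*t + 28) + z*(7*t^2 - 14*t + 7) - 28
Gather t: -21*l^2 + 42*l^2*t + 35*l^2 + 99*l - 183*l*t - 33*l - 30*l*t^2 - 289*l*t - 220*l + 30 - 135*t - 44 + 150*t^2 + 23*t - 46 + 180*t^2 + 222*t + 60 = 14*l^2 - 154*l + t^2*(330 - 30*l) + t*(42*l^2 - 472*l + 110)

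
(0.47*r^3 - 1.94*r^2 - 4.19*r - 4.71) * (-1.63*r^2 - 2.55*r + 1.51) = -0.7661*r^5 + 1.9637*r^4 + 12.4864*r^3 + 15.4324*r^2 + 5.6836*r - 7.1121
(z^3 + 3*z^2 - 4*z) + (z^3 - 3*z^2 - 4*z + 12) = 2*z^3 - 8*z + 12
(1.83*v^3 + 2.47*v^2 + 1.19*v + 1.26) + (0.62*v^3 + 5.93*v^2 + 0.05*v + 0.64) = 2.45*v^3 + 8.4*v^2 + 1.24*v + 1.9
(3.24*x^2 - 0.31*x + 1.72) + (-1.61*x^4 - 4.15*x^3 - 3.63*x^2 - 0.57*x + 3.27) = -1.61*x^4 - 4.15*x^3 - 0.39*x^2 - 0.88*x + 4.99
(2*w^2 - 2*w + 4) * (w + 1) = 2*w^3 + 2*w + 4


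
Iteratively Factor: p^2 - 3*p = (p - 3)*(p)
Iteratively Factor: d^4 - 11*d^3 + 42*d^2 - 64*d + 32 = (d - 2)*(d^3 - 9*d^2 + 24*d - 16) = (d - 2)*(d - 1)*(d^2 - 8*d + 16) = (d - 4)*(d - 2)*(d - 1)*(d - 4)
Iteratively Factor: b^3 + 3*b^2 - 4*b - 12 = (b + 2)*(b^2 + b - 6) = (b + 2)*(b + 3)*(b - 2)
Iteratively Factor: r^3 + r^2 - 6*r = (r)*(r^2 + r - 6) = r*(r + 3)*(r - 2)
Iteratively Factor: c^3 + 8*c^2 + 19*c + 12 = (c + 1)*(c^2 + 7*c + 12) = (c + 1)*(c + 3)*(c + 4)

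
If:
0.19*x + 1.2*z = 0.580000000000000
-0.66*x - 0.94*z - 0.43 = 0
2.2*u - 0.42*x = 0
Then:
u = -0.33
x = -1.73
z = 0.76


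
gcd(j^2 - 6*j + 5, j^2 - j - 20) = j - 5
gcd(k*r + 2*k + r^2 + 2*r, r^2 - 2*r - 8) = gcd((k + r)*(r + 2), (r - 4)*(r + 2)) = r + 2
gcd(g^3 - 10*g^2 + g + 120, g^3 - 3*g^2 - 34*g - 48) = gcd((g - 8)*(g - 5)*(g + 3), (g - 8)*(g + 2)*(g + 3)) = g^2 - 5*g - 24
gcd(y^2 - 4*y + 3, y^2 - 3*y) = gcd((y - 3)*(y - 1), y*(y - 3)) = y - 3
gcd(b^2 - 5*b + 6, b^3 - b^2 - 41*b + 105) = b - 3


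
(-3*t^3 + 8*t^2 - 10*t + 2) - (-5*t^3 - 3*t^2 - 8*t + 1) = 2*t^3 + 11*t^2 - 2*t + 1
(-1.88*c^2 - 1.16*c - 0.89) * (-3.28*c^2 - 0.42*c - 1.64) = 6.1664*c^4 + 4.5944*c^3 + 6.4896*c^2 + 2.2762*c + 1.4596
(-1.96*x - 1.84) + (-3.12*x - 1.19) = -5.08*x - 3.03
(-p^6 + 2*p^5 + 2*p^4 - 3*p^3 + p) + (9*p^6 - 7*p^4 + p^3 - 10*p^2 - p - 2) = 8*p^6 + 2*p^5 - 5*p^4 - 2*p^3 - 10*p^2 - 2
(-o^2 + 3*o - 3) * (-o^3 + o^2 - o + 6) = o^5 - 4*o^4 + 7*o^3 - 12*o^2 + 21*o - 18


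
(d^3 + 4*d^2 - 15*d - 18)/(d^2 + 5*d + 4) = (d^2 + 3*d - 18)/(d + 4)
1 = 1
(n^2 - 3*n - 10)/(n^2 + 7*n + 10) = (n - 5)/(n + 5)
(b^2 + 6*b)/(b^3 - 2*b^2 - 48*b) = 1/(b - 8)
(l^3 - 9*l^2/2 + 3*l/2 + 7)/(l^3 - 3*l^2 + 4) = (l - 7/2)/(l - 2)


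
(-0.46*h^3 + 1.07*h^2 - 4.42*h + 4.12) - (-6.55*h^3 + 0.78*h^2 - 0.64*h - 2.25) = 6.09*h^3 + 0.29*h^2 - 3.78*h + 6.37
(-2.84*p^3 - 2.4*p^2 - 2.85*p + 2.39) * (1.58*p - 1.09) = -4.4872*p^4 - 0.6964*p^3 - 1.887*p^2 + 6.8827*p - 2.6051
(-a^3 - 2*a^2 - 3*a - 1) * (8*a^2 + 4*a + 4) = -8*a^5 - 20*a^4 - 36*a^3 - 28*a^2 - 16*a - 4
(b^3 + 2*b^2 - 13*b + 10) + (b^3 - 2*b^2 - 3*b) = 2*b^3 - 16*b + 10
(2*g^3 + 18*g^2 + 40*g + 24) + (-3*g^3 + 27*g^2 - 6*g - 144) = -g^3 + 45*g^2 + 34*g - 120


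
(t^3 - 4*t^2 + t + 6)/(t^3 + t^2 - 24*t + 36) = (t + 1)/(t + 6)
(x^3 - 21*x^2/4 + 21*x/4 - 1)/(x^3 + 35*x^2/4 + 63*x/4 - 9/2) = (x^2 - 5*x + 4)/(x^2 + 9*x + 18)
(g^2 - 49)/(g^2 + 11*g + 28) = (g - 7)/(g + 4)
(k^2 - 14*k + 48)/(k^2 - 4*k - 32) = (k - 6)/(k + 4)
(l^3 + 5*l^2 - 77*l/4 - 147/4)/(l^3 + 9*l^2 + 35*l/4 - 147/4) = (4*l^2 - 8*l - 21)/(4*l^2 + 8*l - 21)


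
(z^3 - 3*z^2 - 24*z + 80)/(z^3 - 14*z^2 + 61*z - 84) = (z^2 + z - 20)/(z^2 - 10*z + 21)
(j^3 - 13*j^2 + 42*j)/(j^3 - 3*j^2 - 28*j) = (j - 6)/(j + 4)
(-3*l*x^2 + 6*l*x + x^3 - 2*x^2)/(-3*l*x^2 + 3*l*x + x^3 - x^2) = (x - 2)/(x - 1)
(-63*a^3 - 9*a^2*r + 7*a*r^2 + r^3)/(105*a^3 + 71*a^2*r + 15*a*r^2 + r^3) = (-3*a + r)/(5*a + r)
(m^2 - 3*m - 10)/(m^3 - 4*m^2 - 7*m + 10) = 1/(m - 1)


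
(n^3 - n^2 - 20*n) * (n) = n^4 - n^3 - 20*n^2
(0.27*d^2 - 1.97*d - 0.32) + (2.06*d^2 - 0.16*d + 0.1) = 2.33*d^2 - 2.13*d - 0.22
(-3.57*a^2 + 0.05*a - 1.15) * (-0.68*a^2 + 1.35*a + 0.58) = 2.4276*a^4 - 4.8535*a^3 - 1.2211*a^2 - 1.5235*a - 0.667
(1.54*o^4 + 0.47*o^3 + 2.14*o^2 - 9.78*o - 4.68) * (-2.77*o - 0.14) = -4.2658*o^5 - 1.5175*o^4 - 5.9936*o^3 + 26.791*o^2 + 14.3328*o + 0.6552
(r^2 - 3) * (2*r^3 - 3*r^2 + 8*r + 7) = 2*r^5 - 3*r^4 + 2*r^3 + 16*r^2 - 24*r - 21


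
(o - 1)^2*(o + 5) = o^3 + 3*o^2 - 9*o + 5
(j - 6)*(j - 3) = j^2 - 9*j + 18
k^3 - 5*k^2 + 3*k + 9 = (k - 3)^2*(k + 1)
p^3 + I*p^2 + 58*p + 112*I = (p - 8*I)*(p + 2*I)*(p + 7*I)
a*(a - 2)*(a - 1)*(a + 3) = a^4 - 7*a^2 + 6*a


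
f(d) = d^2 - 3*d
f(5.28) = 12.04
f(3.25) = 0.81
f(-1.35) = 5.87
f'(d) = 2*d - 3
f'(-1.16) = -5.32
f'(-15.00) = -33.00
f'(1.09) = -0.82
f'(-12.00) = -27.00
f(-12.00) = 180.00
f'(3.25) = 3.50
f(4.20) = 5.04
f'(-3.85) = -10.70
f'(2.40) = 1.80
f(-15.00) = 270.00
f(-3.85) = 26.37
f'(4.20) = 5.40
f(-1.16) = 4.83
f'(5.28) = 7.56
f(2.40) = -1.44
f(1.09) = -2.08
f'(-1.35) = -5.70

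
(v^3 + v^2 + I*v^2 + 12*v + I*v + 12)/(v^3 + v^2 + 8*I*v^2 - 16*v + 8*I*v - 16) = (v - 3*I)/(v + 4*I)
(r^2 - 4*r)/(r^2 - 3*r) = (r - 4)/(r - 3)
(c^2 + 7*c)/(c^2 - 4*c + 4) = c*(c + 7)/(c^2 - 4*c + 4)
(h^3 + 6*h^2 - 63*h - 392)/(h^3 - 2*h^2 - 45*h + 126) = (h^2 - h - 56)/(h^2 - 9*h + 18)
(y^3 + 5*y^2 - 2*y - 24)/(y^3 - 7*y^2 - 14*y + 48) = (y + 4)/(y - 8)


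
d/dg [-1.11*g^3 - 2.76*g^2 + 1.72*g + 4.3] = -3.33*g^2 - 5.52*g + 1.72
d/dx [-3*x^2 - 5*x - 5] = -6*x - 5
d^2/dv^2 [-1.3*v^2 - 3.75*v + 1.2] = -2.60000000000000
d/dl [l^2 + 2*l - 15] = 2*l + 2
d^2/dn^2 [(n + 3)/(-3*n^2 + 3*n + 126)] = 2*((n + 3)*(2*n - 1)^2 + (3*n + 2)*(-n^2 + n + 42))/(3*(-n^2 + n + 42)^3)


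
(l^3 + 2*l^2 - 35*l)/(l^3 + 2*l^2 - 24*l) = (l^2 + 2*l - 35)/(l^2 + 2*l - 24)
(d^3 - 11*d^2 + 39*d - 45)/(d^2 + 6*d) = (d^3 - 11*d^2 + 39*d - 45)/(d*(d + 6))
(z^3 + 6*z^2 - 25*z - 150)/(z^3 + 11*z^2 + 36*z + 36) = (z^2 - 25)/(z^2 + 5*z + 6)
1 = 1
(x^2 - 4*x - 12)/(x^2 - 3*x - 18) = (x + 2)/(x + 3)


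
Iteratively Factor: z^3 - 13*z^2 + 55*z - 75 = (z - 5)*(z^2 - 8*z + 15) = (z - 5)^2*(z - 3)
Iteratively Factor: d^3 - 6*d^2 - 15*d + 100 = (d + 4)*(d^2 - 10*d + 25) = (d - 5)*(d + 4)*(d - 5)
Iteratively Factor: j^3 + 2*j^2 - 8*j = (j - 2)*(j^2 + 4*j) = (j - 2)*(j + 4)*(j)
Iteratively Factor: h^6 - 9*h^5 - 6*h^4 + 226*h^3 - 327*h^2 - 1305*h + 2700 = (h - 5)*(h^5 - 4*h^4 - 26*h^3 + 96*h^2 + 153*h - 540) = (h - 5)^2*(h^4 + h^3 - 21*h^2 - 9*h + 108) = (h - 5)^2*(h + 3)*(h^3 - 2*h^2 - 15*h + 36) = (h - 5)^2*(h - 3)*(h + 3)*(h^2 + h - 12) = (h - 5)^2*(h - 3)^2*(h + 3)*(h + 4)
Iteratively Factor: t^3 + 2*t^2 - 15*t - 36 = (t + 3)*(t^2 - t - 12) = (t - 4)*(t + 3)*(t + 3)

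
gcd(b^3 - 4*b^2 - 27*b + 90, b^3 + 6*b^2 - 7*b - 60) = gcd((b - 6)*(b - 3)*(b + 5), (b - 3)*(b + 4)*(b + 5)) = b^2 + 2*b - 15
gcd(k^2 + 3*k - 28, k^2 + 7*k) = k + 7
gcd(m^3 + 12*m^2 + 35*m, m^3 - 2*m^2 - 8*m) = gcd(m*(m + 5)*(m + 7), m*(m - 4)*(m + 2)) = m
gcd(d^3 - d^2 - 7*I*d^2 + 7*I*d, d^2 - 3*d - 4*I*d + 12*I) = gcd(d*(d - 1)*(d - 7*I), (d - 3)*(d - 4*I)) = 1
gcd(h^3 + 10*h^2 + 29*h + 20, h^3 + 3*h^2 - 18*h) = 1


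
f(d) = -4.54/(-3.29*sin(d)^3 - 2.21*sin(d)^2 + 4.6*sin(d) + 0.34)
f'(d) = -4.54*(9.87*sin(d)^2*cos(d) + 4.42*sin(d)*cos(d) - 4.6*cos(d))/(-3.29*sin(d)^3 - 2.21*sin(d)^2 + 4.6*sin(d) + 0.34)^2 = (-44.8098*sin(d)^2 - 20.0668*sin(d) + 20.884)*cos(d)/(3.29*sin(d)^3 + 2.21*sin(d)^2 - 4.6*sin(d) - 0.34)^2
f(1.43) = 9.76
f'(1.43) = -27.81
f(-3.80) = -2.89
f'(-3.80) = 2.61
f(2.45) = -2.98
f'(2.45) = 3.37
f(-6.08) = -3.94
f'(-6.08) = 11.09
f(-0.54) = 2.10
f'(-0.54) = 3.55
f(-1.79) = 1.42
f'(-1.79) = 0.05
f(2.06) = -10.92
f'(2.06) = 86.33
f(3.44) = 4.05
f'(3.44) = -17.46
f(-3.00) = 13.20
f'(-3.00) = -191.03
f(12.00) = 2.01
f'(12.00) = 3.11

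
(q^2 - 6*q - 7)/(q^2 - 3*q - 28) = (q + 1)/(q + 4)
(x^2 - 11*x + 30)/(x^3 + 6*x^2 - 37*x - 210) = (x - 5)/(x^2 + 12*x + 35)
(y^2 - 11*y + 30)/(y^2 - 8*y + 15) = (y - 6)/(y - 3)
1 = 1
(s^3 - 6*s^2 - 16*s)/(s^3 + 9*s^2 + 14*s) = (s - 8)/(s + 7)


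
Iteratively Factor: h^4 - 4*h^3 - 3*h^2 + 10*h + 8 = (h - 2)*(h^3 - 2*h^2 - 7*h - 4) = (h - 2)*(h + 1)*(h^2 - 3*h - 4) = (h - 2)*(h + 1)^2*(h - 4)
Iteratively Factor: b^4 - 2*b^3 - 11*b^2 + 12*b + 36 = (b - 3)*(b^3 + b^2 - 8*b - 12) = (b - 3)^2*(b^2 + 4*b + 4) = (b - 3)^2*(b + 2)*(b + 2)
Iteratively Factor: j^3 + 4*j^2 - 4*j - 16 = (j + 2)*(j^2 + 2*j - 8) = (j + 2)*(j + 4)*(j - 2)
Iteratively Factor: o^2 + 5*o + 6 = (o + 2)*(o + 3)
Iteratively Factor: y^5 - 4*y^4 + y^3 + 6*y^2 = (y - 2)*(y^4 - 2*y^3 - 3*y^2) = (y - 3)*(y - 2)*(y^3 + y^2) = (y - 3)*(y - 2)*(y + 1)*(y^2) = y*(y - 3)*(y - 2)*(y + 1)*(y)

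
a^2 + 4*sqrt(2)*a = a*(a + 4*sqrt(2))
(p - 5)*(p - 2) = p^2 - 7*p + 10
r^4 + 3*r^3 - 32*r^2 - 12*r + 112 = (r - 4)*(r - 2)*(r + 2)*(r + 7)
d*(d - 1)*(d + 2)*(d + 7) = d^4 + 8*d^3 + 5*d^2 - 14*d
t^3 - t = t*(t - 1)*(t + 1)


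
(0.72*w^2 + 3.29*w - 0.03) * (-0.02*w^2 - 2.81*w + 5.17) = -0.0144*w^4 - 2.089*w^3 - 5.5219*w^2 + 17.0936*w - 0.1551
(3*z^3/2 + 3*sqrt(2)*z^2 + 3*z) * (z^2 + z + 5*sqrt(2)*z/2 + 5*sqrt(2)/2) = 3*z^5/2 + 3*z^4/2 + 27*sqrt(2)*z^4/4 + 27*sqrt(2)*z^3/4 + 18*z^3 + 15*sqrt(2)*z^2/2 + 18*z^2 + 15*sqrt(2)*z/2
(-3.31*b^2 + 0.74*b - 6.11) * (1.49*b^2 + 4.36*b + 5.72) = -4.9319*b^4 - 13.329*b^3 - 24.8107*b^2 - 22.4068*b - 34.9492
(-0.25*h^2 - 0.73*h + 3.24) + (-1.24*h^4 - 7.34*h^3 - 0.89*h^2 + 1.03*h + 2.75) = -1.24*h^4 - 7.34*h^3 - 1.14*h^2 + 0.3*h + 5.99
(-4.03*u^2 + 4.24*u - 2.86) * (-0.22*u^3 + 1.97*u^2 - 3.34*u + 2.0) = 0.8866*u^5 - 8.8719*u^4 + 22.4422*u^3 - 27.8558*u^2 + 18.0324*u - 5.72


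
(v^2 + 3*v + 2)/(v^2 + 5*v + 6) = (v + 1)/(v + 3)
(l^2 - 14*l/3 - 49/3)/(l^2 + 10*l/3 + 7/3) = (l - 7)/(l + 1)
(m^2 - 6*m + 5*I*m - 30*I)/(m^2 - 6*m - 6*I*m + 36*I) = (m + 5*I)/(m - 6*I)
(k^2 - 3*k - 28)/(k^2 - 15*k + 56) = (k + 4)/(k - 8)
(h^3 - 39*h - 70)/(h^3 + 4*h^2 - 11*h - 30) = (h - 7)/(h - 3)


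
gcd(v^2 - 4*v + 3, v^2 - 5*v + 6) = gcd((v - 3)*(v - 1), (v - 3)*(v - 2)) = v - 3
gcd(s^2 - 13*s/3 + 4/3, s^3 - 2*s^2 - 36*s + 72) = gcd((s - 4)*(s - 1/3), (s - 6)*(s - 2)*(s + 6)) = 1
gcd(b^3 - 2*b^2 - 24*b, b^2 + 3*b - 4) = b + 4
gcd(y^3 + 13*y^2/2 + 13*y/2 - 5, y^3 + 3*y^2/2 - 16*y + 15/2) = y^2 + 9*y/2 - 5/2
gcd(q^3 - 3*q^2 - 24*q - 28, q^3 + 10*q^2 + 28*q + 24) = q^2 + 4*q + 4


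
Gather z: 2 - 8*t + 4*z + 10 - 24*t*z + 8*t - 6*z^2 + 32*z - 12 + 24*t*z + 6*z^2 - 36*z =0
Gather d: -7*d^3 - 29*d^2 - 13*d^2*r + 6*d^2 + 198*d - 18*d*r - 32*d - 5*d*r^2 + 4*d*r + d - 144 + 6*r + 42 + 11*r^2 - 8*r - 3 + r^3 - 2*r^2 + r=-7*d^3 + d^2*(-13*r - 23) + d*(-5*r^2 - 14*r + 167) + r^3 + 9*r^2 - r - 105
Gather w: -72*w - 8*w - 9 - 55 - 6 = -80*w - 70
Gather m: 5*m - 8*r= 5*m - 8*r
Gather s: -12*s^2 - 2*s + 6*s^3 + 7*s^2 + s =6*s^3 - 5*s^2 - s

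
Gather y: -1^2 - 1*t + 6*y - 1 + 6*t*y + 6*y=-t + y*(6*t + 12) - 2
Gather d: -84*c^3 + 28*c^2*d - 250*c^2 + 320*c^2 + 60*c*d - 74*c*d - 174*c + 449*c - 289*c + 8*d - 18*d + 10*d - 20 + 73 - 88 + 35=-84*c^3 + 70*c^2 - 14*c + d*(28*c^2 - 14*c)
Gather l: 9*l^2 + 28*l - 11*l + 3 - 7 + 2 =9*l^2 + 17*l - 2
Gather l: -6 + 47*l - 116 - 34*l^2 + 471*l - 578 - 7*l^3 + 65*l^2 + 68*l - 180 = -7*l^3 + 31*l^2 + 586*l - 880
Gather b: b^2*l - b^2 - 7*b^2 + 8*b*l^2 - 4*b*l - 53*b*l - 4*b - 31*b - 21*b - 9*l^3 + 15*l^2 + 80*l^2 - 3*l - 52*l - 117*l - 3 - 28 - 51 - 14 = b^2*(l - 8) + b*(8*l^2 - 57*l - 56) - 9*l^3 + 95*l^2 - 172*l - 96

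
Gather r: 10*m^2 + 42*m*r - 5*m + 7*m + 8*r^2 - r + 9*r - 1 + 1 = 10*m^2 + 2*m + 8*r^2 + r*(42*m + 8)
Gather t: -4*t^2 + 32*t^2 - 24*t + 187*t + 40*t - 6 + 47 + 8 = 28*t^2 + 203*t + 49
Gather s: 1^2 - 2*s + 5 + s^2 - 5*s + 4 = s^2 - 7*s + 10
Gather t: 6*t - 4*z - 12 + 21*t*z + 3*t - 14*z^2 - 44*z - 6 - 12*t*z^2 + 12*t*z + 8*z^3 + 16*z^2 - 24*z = t*(-12*z^2 + 33*z + 9) + 8*z^3 + 2*z^2 - 72*z - 18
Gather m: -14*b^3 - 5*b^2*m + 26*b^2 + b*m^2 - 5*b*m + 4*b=-14*b^3 + 26*b^2 + b*m^2 + 4*b + m*(-5*b^2 - 5*b)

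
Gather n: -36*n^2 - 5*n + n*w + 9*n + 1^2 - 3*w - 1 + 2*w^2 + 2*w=-36*n^2 + n*(w + 4) + 2*w^2 - w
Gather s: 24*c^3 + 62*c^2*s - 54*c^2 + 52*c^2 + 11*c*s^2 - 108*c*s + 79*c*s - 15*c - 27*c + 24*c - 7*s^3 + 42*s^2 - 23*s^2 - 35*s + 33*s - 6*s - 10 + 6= 24*c^3 - 2*c^2 - 18*c - 7*s^3 + s^2*(11*c + 19) + s*(62*c^2 - 29*c - 8) - 4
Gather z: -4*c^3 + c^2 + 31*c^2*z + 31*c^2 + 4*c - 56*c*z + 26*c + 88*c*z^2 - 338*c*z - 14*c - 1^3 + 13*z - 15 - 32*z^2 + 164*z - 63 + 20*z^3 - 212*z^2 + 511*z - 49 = -4*c^3 + 32*c^2 + 16*c + 20*z^3 + z^2*(88*c - 244) + z*(31*c^2 - 394*c + 688) - 128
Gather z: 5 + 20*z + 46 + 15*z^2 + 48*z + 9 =15*z^2 + 68*z + 60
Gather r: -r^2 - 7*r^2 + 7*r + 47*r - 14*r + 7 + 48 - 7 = -8*r^2 + 40*r + 48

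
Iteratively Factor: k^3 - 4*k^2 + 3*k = (k - 3)*(k^2 - k) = (k - 3)*(k - 1)*(k)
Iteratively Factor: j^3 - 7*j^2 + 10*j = (j - 2)*(j^2 - 5*j) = (j - 5)*(j - 2)*(j)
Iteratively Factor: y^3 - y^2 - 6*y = (y + 2)*(y^2 - 3*y) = y*(y + 2)*(y - 3)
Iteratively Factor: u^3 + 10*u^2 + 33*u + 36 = (u + 4)*(u^2 + 6*u + 9) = (u + 3)*(u + 4)*(u + 3)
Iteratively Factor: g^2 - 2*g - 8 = (g - 4)*(g + 2)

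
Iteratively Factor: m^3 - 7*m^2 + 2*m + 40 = (m - 4)*(m^2 - 3*m - 10) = (m - 5)*(m - 4)*(m + 2)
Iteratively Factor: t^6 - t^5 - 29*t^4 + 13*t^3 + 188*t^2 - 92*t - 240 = (t + 3)*(t^5 - 4*t^4 - 17*t^3 + 64*t^2 - 4*t - 80) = (t - 2)*(t + 3)*(t^4 - 2*t^3 - 21*t^2 + 22*t + 40) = (t - 2)*(t + 3)*(t + 4)*(t^3 - 6*t^2 + 3*t + 10) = (t - 2)*(t + 1)*(t + 3)*(t + 4)*(t^2 - 7*t + 10) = (t - 2)^2*(t + 1)*(t + 3)*(t + 4)*(t - 5)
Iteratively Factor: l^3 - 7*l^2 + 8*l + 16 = (l - 4)*(l^2 - 3*l - 4) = (l - 4)*(l + 1)*(l - 4)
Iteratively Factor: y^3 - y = (y - 1)*(y^2 + y) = (y - 1)*(y + 1)*(y)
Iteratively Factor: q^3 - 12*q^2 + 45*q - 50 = (q - 5)*(q^2 - 7*q + 10) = (q - 5)^2*(q - 2)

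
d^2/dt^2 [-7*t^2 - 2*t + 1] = -14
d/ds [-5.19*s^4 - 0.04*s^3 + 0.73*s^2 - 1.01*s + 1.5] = -20.76*s^3 - 0.12*s^2 + 1.46*s - 1.01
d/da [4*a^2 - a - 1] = 8*a - 1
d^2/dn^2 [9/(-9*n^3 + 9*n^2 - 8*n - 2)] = 18*(9*(3*n - 1)*(9*n^3 - 9*n^2 + 8*n + 2) - (27*n^2 - 18*n + 8)^2)/(9*n^3 - 9*n^2 + 8*n + 2)^3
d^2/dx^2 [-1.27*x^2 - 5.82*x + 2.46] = -2.54000000000000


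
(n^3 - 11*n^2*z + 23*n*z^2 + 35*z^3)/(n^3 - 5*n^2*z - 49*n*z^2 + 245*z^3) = (n + z)/(n + 7*z)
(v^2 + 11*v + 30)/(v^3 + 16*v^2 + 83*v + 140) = (v + 6)/(v^2 + 11*v + 28)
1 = 1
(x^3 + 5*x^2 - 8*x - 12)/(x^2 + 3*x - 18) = (x^2 - x - 2)/(x - 3)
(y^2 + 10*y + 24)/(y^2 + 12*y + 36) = (y + 4)/(y + 6)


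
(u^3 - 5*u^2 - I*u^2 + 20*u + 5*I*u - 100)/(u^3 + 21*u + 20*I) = (u - 5)/(u + I)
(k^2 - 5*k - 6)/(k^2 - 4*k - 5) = (k - 6)/(k - 5)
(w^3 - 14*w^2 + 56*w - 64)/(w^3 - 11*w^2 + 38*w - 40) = (w - 8)/(w - 5)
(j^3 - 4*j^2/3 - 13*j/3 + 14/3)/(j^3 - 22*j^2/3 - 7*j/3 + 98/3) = (j - 1)/(j - 7)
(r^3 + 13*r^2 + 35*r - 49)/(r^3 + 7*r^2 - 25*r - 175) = (r^2 + 6*r - 7)/(r^2 - 25)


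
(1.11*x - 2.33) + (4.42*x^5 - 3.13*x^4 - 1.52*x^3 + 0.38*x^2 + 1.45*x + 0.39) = 4.42*x^5 - 3.13*x^4 - 1.52*x^3 + 0.38*x^2 + 2.56*x - 1.94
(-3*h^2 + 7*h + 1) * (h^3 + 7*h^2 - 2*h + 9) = -3*h^5 - 14*h^4 + 56*h^3 - 34*h^2 + 61*h + 9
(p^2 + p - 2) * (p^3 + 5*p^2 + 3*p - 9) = p^5 + 6*p^4 + 6*p^3 - 16*p^2 - 15*p + 18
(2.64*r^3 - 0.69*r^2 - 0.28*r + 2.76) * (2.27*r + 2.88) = 5.9928*r^4 + 6.0369*r^3 - 2.6228*r^2 + 5.4588*r + 7.9488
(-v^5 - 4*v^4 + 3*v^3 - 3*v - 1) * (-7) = 7*v^5 + 28*v^4 - 21*v^3 + 21*v + 7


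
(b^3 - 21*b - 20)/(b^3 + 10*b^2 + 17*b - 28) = (b^2 - 4*b - 5)/(b^2 + 6*b - 7)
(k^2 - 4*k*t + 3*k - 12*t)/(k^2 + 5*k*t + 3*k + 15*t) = (k - 4*t)/(k + 5*t)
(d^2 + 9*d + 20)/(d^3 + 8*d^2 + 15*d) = (d + 4)/(d*(d + 3))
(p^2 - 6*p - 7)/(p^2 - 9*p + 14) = (p + 1)/(p - 2)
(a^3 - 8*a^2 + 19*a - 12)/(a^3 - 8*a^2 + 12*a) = (a^3 - 8*a^2 + 19*a - 12)/(a*(a^2 - 8*a + 12))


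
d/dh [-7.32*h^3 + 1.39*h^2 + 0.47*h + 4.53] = -21.96*h^2 + 2.78*h + 0.47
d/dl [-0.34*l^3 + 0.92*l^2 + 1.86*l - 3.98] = -1.02*l^2 + 1.84*l + 1.86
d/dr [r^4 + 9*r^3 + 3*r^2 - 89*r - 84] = 4*r^3 + 27*r^2 + 6*r - 89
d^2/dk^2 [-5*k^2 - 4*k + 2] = -10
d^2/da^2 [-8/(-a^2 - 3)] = 48*(a^2 - 1)/(a^2 + 3)^3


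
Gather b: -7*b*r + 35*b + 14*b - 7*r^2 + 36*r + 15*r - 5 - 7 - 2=b*(49 - 7*r) - 7*r^2 + 51*r - 14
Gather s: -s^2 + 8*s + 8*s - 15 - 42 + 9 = -s^2 + 16*s - 48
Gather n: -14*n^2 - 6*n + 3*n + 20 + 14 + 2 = -14*n^2 - 3*n + 36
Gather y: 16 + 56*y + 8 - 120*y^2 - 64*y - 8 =-120*y^2 - 8*y + 16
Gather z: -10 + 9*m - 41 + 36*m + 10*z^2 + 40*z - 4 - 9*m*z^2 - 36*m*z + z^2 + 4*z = 45*m + z^2*(11 - 9*m) + z*(44 - 36*m) - 55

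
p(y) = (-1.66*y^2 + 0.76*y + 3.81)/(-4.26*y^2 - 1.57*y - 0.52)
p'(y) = (0.76 - 3.32*y)/(-4.26*y^2 - 1.57*y - 0.52) + (8.52*y + 1.57)*(-1.66*y^2 + 0.76*y + 3.81)/(-4.26*y^2 - 1.57*y - 0.52)^2 = (5.8438*y^2 + 34.1876*y + 5.5865)/(18.1476*y^4 + 13.3764*y^3 + 6.8953*y^2 + 1.6328*y + 0.2704)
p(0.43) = -1.93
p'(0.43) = 5.44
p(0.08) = -5.74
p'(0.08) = 18.46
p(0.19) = -4.01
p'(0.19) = 13.01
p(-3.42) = 0.40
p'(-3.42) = -0.02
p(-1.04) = -0.35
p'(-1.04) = -1.94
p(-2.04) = 0.31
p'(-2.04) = -0.18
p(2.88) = 0.19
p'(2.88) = 0.09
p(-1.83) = 0.26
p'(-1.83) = -0.26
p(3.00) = 0.20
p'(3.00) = 0.08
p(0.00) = -7.33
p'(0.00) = 20.66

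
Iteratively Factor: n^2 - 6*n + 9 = (n - 3)*(n - 3)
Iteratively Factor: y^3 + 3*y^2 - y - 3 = (y - 1)*(y^2 + 4*y + 3) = (y - 1)*(y + 3)*(y + 1)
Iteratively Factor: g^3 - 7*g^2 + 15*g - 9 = (g - 1)*(g^2 - 6*g + 9) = (g - 3)*(g - 1)*(g - 3)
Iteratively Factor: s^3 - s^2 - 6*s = (s)*(s^2 - s - 6) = s*(s + 2)*(s - 3)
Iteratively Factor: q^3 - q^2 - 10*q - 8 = (q - 4)*(q^2 + 3*q + 2) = (q - 4)*(q + 1)*(q + 2)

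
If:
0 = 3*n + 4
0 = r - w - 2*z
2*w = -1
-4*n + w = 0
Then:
No Solution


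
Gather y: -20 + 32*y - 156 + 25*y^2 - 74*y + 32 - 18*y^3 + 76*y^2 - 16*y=-18*y^3 + 101*y^2 - 58*y - 144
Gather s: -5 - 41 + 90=44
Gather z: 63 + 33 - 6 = 90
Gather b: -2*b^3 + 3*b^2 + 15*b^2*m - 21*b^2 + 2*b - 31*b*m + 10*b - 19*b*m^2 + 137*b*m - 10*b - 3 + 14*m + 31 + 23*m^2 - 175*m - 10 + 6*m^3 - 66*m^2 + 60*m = -2*b^3 + b^2*(15*m - 18) + b*(-19*m^2 + 106*m + 2) + 6*m^3 - 43*m^2 - 101*m + 18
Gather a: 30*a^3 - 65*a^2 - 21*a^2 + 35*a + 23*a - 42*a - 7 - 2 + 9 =30*a^3 - 86*a^2 + 16*a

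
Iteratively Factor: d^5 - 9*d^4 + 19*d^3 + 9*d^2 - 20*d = (d - 4)*(d^4 - 5*d^3 - d^2 + 5*d) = d*(d - 4)*(d^3 - 5*d^2 - d + 5) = d*(d - 4)*(d - 1)*(d^2 - 4*d - 5) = d*(d - 4)*(d - 1)*(d + 1)*(d - 5)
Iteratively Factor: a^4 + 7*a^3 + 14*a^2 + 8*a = (a + 4)*(a^3 + 3*a^2 + 2*a) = (a + 2)*(a + 4)*(a^2 + a) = a*(a + 2)*(a + 4)*(a + 1)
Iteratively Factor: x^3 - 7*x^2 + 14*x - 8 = (x - 2)*(x^2 - 5*x + 4) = (x - 2)*(x - 1)*(x - 4)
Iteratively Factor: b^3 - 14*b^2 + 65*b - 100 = (b - 5)*(b^2 - 9*b + 20) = (b - 5)*(b - 4)*(b - 5)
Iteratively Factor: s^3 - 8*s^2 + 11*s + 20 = (s - 5)*(s^2 - 3*s - 4) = (s - 5)*(s - 4)*(s + 1)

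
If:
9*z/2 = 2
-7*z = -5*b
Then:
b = 28/45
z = 4/9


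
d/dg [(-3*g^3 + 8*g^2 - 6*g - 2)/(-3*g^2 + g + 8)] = (9*g^4 - 6*g^3 - 82*g^2 + 116*g - 46)/(9*g^4 - 6*g^3 - 47*g^2 + 16*g + 64)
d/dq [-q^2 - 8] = -2*q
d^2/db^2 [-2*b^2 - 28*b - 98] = -4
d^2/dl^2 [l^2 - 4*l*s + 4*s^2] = 2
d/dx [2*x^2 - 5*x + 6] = 4*x - 5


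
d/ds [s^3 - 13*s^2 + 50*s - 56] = 3*s^2 - 26*s + 50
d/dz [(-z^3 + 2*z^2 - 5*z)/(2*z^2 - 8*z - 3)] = (-2*z^4 + 16*z^3 + 3*z^2 - 12*z + 15)/(4*z^4 - 32*z^3 + 52*z^2 + 48*z + 9)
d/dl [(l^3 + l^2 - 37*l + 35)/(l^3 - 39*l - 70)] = (-l^4 - 4*l^3 - 354*l^2 - 140*l + 3955)/(l^6 - 78*l^4 - 140*l^3 + 1521*l^2 + 5460*l + 4900)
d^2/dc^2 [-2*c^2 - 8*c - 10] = -4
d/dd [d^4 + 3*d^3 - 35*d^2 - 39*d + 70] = 4*d^3 + 9*d^2 - 70*d - 39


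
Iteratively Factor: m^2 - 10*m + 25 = (m - 5)*(m - 5)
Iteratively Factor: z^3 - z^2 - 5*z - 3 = (z + 1)*(z^2 - 2*z - 3) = (z - 3)*(z + 1)*(z + 1)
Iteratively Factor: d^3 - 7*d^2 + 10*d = (d - 2)*(d^2 - 5*d) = d*(d - 2)*(d - 5)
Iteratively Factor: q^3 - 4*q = (q - 2)*(q^2 + 2*q) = (q - 2)*(q + 2)*(q)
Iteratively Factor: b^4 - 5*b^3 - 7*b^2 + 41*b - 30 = (b + 3)*(b^3 - 8*b^2 + 17*b - 10) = (b - 5)*(b + 3)*(b^2 - 3*b + 2) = (b - 5)*(b - 2)*(b + 3)*(b - 1)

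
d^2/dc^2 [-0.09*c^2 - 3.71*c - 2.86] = -0.180000000000000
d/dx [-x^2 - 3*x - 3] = -2*x - 3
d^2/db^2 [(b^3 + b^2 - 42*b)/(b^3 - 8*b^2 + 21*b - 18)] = 18*(b^4 - 15*b^3 + 18*b^2 + 108*b - 192)/(b^7 - 18*b^6 + 138*b^5 - 584*b^4 + 1473*b^3 - 2214*b^2 + 1836*b - 648)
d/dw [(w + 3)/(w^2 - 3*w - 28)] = (w^2 - 3*w - (w + 3)*(2*w - 3) - 28)/(-w^2 + 3*w + 28)^2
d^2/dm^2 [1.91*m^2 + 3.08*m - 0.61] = 3.82000000000000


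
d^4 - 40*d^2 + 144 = (d - 6)*(d - 2)*(d + 2)*(d + 6)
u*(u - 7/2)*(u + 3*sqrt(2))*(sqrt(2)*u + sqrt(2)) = sqrt(2)*u^4 - 5*sqrt(2)*u^3/2 + 6*u^3 - 15*u^2 - 7*sqrt(2)*u^2/2 - 21*u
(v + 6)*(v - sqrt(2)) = v^2 - sqrt(2)*v + 6*v - 6*sqrt(2)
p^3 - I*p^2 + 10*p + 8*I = (p - 4*I)*(p + I)*(p + 2*I)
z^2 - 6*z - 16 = (z - 8)*(z + 2)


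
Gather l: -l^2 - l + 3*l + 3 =-l^2 + 2*l + 3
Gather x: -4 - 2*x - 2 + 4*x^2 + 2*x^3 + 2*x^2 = 2*x^3 + 6*x^2 - 2*x - 6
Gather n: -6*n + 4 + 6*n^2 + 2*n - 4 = 6*n^2 - 4*n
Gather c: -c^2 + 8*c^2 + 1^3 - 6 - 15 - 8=7*c^2 - 28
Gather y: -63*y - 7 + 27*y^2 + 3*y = 27*y^2 - 60*y - 7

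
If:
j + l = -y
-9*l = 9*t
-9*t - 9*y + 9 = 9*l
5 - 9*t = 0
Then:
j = -4/9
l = -5/9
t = 5/9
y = 1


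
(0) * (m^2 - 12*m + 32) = 0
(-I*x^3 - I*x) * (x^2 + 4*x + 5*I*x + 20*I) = -I*x^5 + 5*x^4 - 4*I*x^4 + 20*x^3 - I*x^3 + 5*x^2 - 4*I*x^2 + 20*x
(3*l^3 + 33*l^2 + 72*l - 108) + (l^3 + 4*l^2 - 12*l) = 4*l^3 + 37*l^2 + 60*l - 108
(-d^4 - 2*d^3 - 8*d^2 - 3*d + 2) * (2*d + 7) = -2*d^5 - 11*d^4 - 30*d^3 - 62*d^2 - 17*d + 14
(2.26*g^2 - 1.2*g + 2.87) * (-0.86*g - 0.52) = -1.9436*g^3 - 0.1432*g^2 - 1.8442*g - 1.4924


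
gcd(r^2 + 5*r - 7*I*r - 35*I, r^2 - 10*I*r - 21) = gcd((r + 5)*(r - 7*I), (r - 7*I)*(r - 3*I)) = r - 7*I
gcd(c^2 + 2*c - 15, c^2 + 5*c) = c + 5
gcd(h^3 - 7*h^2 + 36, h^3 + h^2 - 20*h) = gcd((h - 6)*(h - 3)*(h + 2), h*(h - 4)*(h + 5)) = 1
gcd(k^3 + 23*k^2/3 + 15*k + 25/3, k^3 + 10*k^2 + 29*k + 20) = k^2 + 6*k + 5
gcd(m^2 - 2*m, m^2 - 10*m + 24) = 1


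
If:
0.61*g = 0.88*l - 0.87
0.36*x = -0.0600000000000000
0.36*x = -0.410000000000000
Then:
No Solution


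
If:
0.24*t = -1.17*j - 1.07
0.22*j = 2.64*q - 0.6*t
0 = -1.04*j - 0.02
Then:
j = -0.02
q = -0.99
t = -4.36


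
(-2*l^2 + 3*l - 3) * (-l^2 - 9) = 2*l^4 - 3*l^3 + 21*l^2 - 27*l + 27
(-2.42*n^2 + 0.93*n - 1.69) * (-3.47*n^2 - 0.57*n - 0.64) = 8.3974*n^4 - 1.8477*n^3 + 6.883*n^2 + 0.3681*n + 1.0816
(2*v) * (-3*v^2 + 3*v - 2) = -6*v^3 + 6*v^2 - 4*v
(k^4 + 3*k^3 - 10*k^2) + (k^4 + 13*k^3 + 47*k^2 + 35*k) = 2*k^4 + 16*k^3 + 37*k^2 + 35*k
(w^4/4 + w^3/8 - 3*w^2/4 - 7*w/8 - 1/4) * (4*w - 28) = w^5 - 13*w^4/2 - 13*w^3/2 + 35*w^2/2 + 47*w/2 + 7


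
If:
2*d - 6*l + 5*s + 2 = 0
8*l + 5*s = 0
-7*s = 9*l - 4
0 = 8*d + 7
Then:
No Solution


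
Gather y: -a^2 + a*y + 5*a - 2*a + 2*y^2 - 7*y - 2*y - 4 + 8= -a^2 + 3*a + 2*y^2 + y*(a - 9) + 4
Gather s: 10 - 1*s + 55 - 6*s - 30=35 - 7*s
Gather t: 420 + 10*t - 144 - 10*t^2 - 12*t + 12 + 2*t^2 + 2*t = 288 - 8*t^2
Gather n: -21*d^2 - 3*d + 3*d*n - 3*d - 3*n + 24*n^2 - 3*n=-21*d^2 - 6*d + 24*n^2 + n*(3*d - 6)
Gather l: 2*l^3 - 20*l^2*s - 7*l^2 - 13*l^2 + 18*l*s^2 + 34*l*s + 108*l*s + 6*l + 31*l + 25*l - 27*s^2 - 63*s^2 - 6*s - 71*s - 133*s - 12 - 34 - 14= 2*l^3 + l^2*(-20*s - 20) + l*(18*s^2 + 142*s + 62) - 90*s^2 - 210*s - 60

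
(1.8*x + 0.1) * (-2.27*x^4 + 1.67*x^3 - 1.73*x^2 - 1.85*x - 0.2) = -4.086*x^5 + 2.779*x^4 - 2.947*x^3 - 3.503*x^2 - 0.545*x - 0.02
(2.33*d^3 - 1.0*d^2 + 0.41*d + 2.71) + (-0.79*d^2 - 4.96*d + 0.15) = 2.33*d^3 - 1.79*d^2 - 4.55*d + 2.86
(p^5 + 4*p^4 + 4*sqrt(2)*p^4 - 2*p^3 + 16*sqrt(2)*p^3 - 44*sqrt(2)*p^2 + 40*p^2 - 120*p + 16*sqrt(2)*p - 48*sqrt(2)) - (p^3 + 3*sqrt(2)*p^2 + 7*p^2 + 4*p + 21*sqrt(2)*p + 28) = p^5 + 4*p^4 + 4*sqrt(2)*p^4 - 3*p^3 + 16*sqrt(2)*p^3 - 47*sqrt(2)*p^2 + 33*p^2 - 124*p - 5*sqrt(2)*p - 48*sqrt(2) - 28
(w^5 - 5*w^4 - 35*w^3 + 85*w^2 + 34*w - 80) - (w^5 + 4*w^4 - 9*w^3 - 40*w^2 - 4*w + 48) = -9*w^4 - 26*w^3 + 125*w^2 + 38*w - 128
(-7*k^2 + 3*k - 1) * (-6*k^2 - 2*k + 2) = 42*k^4 - 4*k^3 - 14*k^2 + 8*k - 2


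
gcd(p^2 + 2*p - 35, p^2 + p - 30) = p - 5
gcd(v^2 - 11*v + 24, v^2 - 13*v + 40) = v - 8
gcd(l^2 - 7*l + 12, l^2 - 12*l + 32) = l - 4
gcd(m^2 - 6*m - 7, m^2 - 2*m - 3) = m + 1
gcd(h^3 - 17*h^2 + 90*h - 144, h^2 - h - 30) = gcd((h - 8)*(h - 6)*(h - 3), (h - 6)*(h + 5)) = h - 6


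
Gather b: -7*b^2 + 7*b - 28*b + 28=-7*b^2 - 21*b + 28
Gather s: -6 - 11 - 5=-22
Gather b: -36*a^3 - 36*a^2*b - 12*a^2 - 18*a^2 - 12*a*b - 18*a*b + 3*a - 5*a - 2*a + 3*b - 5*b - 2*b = -36*a^3 - 30*a^2 - 4*a + b*(-36*a^2 - 30*a - 4)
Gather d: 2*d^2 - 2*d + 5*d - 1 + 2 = 2*d^2 + 3*d + 1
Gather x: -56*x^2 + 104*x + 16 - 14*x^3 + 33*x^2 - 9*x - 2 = -14*x^3 - 23*x^2 + 95*x + 14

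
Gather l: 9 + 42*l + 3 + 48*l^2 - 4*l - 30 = 48*l^2 + 38*l - 18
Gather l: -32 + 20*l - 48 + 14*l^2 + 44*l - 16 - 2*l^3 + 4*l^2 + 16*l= -2*l^3 + 18*l^2 + 80*l - 96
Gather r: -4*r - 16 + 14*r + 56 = 10*r + 40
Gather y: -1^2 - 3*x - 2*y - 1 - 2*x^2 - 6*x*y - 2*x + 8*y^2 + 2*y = -2*x^2 - 6*x*y - 5*x + 8*y^2 - 2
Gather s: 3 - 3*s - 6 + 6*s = 3*s - 3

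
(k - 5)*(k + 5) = k^2 - 25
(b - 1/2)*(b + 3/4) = b^2 + b/4 - 3/8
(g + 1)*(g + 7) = g^2 + 8*g + 7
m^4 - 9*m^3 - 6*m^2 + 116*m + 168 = (m - 7)*(m - 6)*(m + 2)^2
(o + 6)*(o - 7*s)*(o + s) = o^3 - 6*o^2*s + 6*o^2 - 7*o*s^2 - 36*o*s - 42*s^2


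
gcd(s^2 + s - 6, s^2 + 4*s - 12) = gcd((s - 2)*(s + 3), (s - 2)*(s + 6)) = s - 2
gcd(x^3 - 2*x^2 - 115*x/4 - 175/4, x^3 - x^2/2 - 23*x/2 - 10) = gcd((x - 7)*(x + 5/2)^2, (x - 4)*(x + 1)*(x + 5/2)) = x + 5/2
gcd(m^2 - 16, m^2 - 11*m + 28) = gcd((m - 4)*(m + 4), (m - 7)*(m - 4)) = m - 4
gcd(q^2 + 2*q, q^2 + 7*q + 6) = 1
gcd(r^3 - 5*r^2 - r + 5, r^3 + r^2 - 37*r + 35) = r^2 - 6*r + 5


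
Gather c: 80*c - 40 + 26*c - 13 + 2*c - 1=108*c - 54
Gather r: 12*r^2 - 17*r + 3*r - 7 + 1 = 12*r^2 - 14*r - 6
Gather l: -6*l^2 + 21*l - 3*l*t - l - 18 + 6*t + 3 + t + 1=-6*l^2 + l*(20 - 3*t) + 7*t - 14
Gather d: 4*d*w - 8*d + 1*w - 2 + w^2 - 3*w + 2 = d*(4*w - 8) + w^2 - 2*w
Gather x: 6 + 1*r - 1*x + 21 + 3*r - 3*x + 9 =4*r - 4*x + 36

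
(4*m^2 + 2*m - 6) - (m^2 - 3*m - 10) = 3*m^2 + 5*m + 4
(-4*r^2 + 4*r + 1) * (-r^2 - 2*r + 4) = 4*r^4 + 4*r^3 - 25*r^2 + 14*r + 4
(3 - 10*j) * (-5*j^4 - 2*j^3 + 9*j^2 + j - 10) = 50*j^5 + 5*j^4 - 96*j^3 + 17*j^2 + 103*j - 30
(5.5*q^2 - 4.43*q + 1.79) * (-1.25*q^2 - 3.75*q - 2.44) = -6.875*q^4 - 15.0875*q^3 + 0.954999999999998*q^2 + 4.0967*q - 4.3676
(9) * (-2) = -18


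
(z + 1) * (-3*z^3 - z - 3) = -3*z^4 - 3*z^3 - z^2 - 4*z - 3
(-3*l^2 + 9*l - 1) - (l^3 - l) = -l^3 - 3*l^2 + 10*l - 1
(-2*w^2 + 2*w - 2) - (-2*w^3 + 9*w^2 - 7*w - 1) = 2*w^3 - 11*w^2 + 9*w - 1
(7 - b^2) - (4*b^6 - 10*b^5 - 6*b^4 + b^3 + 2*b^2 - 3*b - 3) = -4*b^6 + 10*b^5 + 6*b^4 - b^3 - 3*b^2 + 3*b + 10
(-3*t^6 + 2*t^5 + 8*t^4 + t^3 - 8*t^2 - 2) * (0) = 0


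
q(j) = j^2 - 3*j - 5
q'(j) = 2*j - 3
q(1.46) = -7.25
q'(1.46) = -0.08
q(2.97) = -5.09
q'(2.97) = 2.94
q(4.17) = -0.12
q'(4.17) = 5.34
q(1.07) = -7.07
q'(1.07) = -0.86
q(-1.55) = 2.05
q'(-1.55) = -6.10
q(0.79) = -6.75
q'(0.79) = -1.42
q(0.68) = -6.58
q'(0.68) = -1.64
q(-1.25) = 0.31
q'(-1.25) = -5.50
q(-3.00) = 13.00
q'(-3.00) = -9.00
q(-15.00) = 265.00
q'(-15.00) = -33.00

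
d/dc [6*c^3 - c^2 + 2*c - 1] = 18*c^2 - 2*c + 2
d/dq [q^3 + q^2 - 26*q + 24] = 3*q^2 + 2*q - 26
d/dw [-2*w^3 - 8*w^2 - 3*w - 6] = -6*w^2 - 16*w - 3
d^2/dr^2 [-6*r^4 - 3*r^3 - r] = 18*r*(-4*r - 1)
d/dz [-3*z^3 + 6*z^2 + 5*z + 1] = -9*z^2 + 12*z + 5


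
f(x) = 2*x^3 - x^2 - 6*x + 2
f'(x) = 6*x^2 - 2*x - 6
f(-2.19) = -10.66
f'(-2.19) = 27.16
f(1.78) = -0.57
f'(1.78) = 9.45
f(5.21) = 226.44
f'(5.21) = 146.44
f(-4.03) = -120.96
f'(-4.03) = 99.51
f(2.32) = 7.67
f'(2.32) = 21.65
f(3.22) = 39.08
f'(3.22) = 49.77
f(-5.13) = -263.55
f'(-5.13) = 162.16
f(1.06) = -3.10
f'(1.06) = -1.38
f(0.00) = 2.00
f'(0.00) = -6.00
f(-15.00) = -6883.00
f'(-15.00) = 1374.00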